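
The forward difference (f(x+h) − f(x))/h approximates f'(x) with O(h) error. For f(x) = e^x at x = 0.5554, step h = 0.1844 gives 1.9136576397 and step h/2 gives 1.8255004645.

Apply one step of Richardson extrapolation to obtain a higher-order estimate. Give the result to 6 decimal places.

1.737343

With r = 1 the leading error scales as h^1, so the weight is 2^1 = 2.
Difference of the inputs: 1.8255004645 − 1.9136576397 = -0.0881571752
Divide by 2^1 − 1 = 1: (-0.0881571752)/1 = -0.0881571752
R = A(h/2) + (A(h/2) − A(h))/1 = 1.8255004645 − 0.0881571752 = 1.7373432893
Shift from A(h/2): −0.0881571752.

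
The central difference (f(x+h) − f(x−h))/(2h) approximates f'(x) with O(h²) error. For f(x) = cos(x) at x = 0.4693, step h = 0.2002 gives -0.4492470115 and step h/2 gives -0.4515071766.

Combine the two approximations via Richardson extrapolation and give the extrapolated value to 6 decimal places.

-0.452261

Error is O(h^2); halving h shrinks it by 2^2 = 4.
4*(-0.4515071766) = -1.8060287064; (-1.8060287064) − (-0.4492470115) = -1.3567816949
(4*(-0.4515071766) − (-0.4492470115))/(4 − 1) = -0.4522605650
Gap between inputs: 2.260e-03; correction applied: −0.0007533884.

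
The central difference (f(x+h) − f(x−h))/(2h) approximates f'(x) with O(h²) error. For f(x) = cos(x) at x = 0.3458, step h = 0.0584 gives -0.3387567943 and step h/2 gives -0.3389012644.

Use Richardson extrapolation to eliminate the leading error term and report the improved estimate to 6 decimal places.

-0.338949

Error is O(h^2); halving h shrinks it by 2^2 = 4.
Weighted: (-1.3556050576) − (-0.3387567943) = -1.0168482633
Divide by 2^2 − 1 = 3.
Extrapolated: (-1.0168482633) / 3 = -0.3389494211
Correction |R − A(h/2)| = 4.816e-05; gap |A(h/2) − A(h)| = 1.445e-04.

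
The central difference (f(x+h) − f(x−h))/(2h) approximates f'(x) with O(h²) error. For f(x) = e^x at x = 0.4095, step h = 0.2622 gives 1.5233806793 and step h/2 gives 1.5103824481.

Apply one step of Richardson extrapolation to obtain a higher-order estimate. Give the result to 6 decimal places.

With r = 2 the leading error scales as h^2, so the weight is 2^2 = 4.
Numerator 4×A(h/2) − A(h) = 4×1.5103824481 − 1.5233806793 = 4.5181491131
Denominator 4 − 1 = 3.
Extrapolated: 4.5181491131 / 3 = 1.5060497044
Correction |R − A(h/2)| = 4.333e-03; gap |A(h/2) − A(h)| = 1.300e-02.

1.506050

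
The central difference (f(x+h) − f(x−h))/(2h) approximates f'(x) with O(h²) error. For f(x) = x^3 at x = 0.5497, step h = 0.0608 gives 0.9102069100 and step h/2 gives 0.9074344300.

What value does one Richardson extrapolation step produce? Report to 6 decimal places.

Error is O(h^2); halving h shrinks it by 2^2 = 4.
A(h/2) − A(h) = 0.9074344300 − 0.9102069100 = -0.0027724800
Divide by 2^2 − 1 = 3: (-0.0027724800)/3 = -0.0009241600
R = 0.9074344300 − 0.0009241600 = 0.9065102700

0.906510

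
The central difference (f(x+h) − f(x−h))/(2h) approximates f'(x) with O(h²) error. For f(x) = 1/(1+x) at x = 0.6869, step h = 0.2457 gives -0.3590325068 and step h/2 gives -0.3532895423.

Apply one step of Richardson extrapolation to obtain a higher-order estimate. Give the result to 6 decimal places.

-0.351375

Error is O(h^2); halving h shrinks it by 2^2 = 4.
Numerator 4·A(h/2) − A(h) = 4·(-0.3532895423) − (-0.3590325068) = -1.0541256624
Denominator 4 − 1 = 3.
So the Richardson estimate is -0.3513752208.
Gap between inputs: 5.743e-03; correction applied: +0.0019143215.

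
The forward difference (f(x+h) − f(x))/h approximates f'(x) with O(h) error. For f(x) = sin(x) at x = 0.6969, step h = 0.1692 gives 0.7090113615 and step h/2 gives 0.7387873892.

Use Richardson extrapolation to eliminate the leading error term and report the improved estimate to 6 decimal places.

0.768563

Method order is 1; weight 2^1 = 2.
A(h/2) − A(h) = 0.7387873892 − 0.7090113615 = 0.0297760277
Correction (A(h/2) − A(h))/(2 − 1) = 0.0297760277/1 = 0.0297760277
R = 0.7387873892 + 0.0297760277 = 0.7685634169
Gap between inputs: 2.978e-02; correction applied: +0.0297760277.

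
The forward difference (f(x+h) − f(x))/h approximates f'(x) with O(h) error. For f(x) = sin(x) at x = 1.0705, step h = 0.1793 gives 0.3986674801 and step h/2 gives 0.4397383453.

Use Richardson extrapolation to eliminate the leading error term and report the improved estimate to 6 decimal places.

The method has order 1: 2^1 = 2.
Numerator 2 × A(h/2) − A(h) = 2 × 0.4397383453 − 0.3986674801 = 0.4808092105
R = 0.4808092105/1 = 0.4808092105

0.480809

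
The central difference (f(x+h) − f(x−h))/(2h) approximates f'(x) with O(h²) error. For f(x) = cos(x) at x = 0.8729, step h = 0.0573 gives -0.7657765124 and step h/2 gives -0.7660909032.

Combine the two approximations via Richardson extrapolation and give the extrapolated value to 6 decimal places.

-0.766196

Order 2 gives 2^r = 4 and 2^r − 1 = 3.
Top: 4(-0.7660909032) − (-0.7657765124) = -2.2985871004
Denominator 4 − 1 = 3.
So the Richardson estimate is -0.7661957001.
Gap between inputs: 3.144e-04; correction applied: −0.0001047969.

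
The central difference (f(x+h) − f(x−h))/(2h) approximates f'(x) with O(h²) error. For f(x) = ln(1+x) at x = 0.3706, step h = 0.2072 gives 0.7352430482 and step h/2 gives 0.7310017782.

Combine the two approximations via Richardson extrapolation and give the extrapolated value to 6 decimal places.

Method order is 2; weight 2^2 = 4.
4·0.7310017782 = 2.9240071128; subtract 0.7352430482 → 2.1887640646
Divide by 2^2 − 1 = 3.
R = 2.1887640646/3 = 0.7295880215

0.729588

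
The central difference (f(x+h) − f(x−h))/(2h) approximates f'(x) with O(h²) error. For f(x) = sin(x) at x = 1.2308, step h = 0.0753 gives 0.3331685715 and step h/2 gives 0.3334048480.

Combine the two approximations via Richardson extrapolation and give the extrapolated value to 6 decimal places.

Error is O(h^2); halving h shrinks it by 2^2 = 4.
2^2×A(h/2) = 1.3336193920; minus A(h) gives 1.0004508205.
R = 1.0004508205/3 = 0.3334836068
Shift from A(h/2): +0.0000787588.

0.333484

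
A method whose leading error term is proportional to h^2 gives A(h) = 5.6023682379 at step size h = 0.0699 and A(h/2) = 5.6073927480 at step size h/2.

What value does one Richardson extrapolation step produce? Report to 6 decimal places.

r = 2: numerator weight 4, denominator 3.
Numerator 4×A(h/2) − A(h) = 4×5.6073927480 − 5.6023682379 = 16.8272027541
Divide by 2^2 − 1 = 3.
16.8272027541 ÷ 3 = 5.6090675847
Gap between inputs: 5.025e-03; correction applied: +0.0016748367.

5.609068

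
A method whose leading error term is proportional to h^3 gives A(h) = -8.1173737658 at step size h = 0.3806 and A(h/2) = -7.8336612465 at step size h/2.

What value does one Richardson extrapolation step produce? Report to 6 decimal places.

Error is O(h^3); halving h shrinks it by 2^3 = 8.
Weighted: (-62.6692899720) − (-8.1173737658) = -54.5519162062
Divide by 2^3 − 1 = 7.
(-54.5519162062) ÷ 7 = -7.7931308866
Gap between inputs: 2.837e-01; correction applied: +0.0405303599.

-7.793131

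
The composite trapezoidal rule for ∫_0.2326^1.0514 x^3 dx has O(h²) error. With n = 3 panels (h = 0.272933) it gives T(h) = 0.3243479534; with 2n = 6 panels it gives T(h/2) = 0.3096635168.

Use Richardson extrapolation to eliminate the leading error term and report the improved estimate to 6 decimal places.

r = 2: numerator weight 4, denominator 3.
2^2×A(h/2) = 1.2386540672; minus A(h) gives 0.9143061138.
Divide by 2^2 − 1 = 3.
Result: 0.3047687046
Correction |R − A(h/2)| = 4.895e-03; gap |A(h/2) − A(h)| = 1.468e-02.

0.304769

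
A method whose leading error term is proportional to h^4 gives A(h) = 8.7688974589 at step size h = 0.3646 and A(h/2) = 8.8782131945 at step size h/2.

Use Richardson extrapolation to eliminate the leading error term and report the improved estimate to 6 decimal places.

Leading term ∝ h^4; use weight 16 = 2^4.
16·8.8782131945 = 142.0514111120; 142.0514111120 − 8.7688974589 = 133.2825136531
(16·8.8782131945 − 8.7688974589)/(16 − 1) = 8.8855009102

8.885501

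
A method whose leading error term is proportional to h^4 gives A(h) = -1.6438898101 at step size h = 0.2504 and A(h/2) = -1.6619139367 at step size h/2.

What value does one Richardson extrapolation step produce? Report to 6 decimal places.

r = 4, so 2^r = 16.
Weighted: (-26.5906229872) − (-1.6438898101) = -24.9467331771
R = (-24.9467331771)/15 = -1.6631155451

-1.663116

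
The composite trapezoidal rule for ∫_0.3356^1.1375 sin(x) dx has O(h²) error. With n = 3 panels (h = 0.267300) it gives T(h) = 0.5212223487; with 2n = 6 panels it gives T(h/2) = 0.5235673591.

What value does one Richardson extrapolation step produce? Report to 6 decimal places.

Leading term ∝ h^2; use weight 4 = 2^2.
4*0.5235673591 − 0.5212223487 = 1.5730470877
Denominator 4 − 1 = 3.
R = 1.5730470877/3 = 0.5243490292
Correction |R − A(h/2)| = 7.817e-04; gap |A(h/2) − A(h)| = 2.345e-03.

0.524349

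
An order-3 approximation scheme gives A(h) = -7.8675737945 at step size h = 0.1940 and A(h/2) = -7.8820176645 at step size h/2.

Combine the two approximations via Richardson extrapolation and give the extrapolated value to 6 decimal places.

With r = 3 the leading error scales as h^3, so the weight is 2^3 = 8.
Numerator 8·A(h/2) − A(h) = 8·(-7.8820176645) − (-7.8675737945) = -55.1885675215
Extrapolated: (-55.1885675215) / 7 = -7.8840810745
Correction |R − A(h/2)| = 2.063e-03; gap |A(h/2) − A(h)| = 1.444e-02.

-7.884081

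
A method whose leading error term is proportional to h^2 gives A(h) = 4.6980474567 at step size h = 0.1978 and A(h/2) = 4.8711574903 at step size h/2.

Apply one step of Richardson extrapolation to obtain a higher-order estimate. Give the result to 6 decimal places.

Order 2 gives 2^r = 4 and 2^r − 1 = 3.
Difference of the inputs: 4.8711574903 − 4.6980474567 = 0.1731100336
Correction (A(h/2) − A(h))/(4 − 1) = 0.1731100336/3 = 0.0577033445
R = 4.8711574903 + 0.0577033445 = 4.9288608348

4.928861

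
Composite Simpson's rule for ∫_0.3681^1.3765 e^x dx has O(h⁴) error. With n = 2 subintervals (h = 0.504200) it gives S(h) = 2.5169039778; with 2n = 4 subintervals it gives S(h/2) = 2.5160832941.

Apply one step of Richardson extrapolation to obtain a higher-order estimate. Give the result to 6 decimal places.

r = 4, so 2^r = 16.
16 × 2.5160832941 − 2.5169039778 = 37.7404287278
Extrapolated: 37.7404287278 / 15 = 2.5160285819

2.516029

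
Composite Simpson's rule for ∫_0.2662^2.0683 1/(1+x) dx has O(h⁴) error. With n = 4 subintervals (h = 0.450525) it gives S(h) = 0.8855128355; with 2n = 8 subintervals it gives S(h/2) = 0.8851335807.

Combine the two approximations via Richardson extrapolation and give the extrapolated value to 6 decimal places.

0.885108

r = 4, so 2^r = 16.
Numerator 16 × A(h/2) − A(h) = 16 × 0.8851335807 − 0.8855128355 = 13.2766244557
Divide by 2^4 − 1 = 15.
Result: 0.8851082970
Gap between inputs: 3.793e-04; correction applied: −0.0000252837.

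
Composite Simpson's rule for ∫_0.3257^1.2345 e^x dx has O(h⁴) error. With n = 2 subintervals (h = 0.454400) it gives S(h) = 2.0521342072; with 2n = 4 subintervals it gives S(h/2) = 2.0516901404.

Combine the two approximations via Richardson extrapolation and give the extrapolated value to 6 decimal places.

r = 4: numerator weight 16, denominator 15.
Numerator 16·A(h/2) − A(h) = 16·2.0516901404 − 2.0521342072 = 30.7749080392
Extrapolated: 30.7749080392 / 15 = 2.0516605359
Shift from A(h/2): −0.0000296045.

2.051661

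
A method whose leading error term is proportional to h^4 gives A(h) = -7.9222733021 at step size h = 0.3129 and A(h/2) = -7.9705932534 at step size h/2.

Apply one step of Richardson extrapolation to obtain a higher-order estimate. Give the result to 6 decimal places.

-7.973815

The method has order 4: 2^4 = 16.
Top: 16(-7.9705932534) − (-7.9222733021) = -119.6072187523
Divide by 2^4 − 1 = 15.
R = (-119.6072187523)/15 = -7.9738145835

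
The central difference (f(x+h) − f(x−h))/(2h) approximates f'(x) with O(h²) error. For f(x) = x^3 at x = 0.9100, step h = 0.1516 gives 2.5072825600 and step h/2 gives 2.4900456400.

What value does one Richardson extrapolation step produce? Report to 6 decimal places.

Method order is 2; weight 2^2 = 4.
4×2.4900456400 − 2.5072825600 = 7.4529000000
Divide by 2^2 − 1 = 3.
R = 7.4529000000/3 = 2.4843000000
Shift from A(h/2): −0.0057456400.

2.484300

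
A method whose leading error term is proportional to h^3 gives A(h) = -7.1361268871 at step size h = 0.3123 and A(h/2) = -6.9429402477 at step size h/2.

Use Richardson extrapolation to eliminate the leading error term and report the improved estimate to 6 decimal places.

Method order is 3; weight 2^3 = 8.
8 × (-6.9429402477) = -55.5435219816; subtract (-7.1361268871) → -48.4073950945
(8 × (-6.9429402477) − (-7.1361268871))/(8 − 1) = -6.9153421564
Shift from A(h/2): +0.0275980913.

-6.915342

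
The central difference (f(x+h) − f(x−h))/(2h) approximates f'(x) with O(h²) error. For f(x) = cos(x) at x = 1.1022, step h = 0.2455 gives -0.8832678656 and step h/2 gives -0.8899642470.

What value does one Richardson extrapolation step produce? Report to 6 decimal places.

The method has order 2: 2^2 = 4.
4·(-0.8899642470) = -3.5598569880; subtract (-0.8832678656) → -2.6765891224
R = (-2.6765891224)/3 = -0.8921963741

-0.892196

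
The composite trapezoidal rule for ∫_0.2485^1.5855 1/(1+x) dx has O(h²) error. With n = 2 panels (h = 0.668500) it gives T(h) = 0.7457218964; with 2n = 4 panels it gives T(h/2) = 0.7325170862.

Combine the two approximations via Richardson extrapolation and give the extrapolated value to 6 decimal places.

0.728115

r = 2, so 2^r = 4.
4·0.7325170862 = 2.9300683448; 2.9300683448 − 0.7457218964 = 2.1843464484
(4·0.7325170862 − 0.7457218964)/(4 − 1) = 0.7281154828
Shift from A(h/2): −0.0044016034.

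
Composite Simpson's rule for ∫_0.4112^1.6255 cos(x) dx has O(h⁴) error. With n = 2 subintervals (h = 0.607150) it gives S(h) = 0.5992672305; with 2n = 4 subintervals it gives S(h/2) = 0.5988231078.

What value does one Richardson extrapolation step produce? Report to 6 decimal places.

0.598793

Leading term ∝ h^4; use weight 16 = 2^4.
16·0.5988231078 = 9.5811697248; 9.5811697248 − 0.5992672305 = 8.9819024943
8.9819024943 ÷ 15 = 0.5987934996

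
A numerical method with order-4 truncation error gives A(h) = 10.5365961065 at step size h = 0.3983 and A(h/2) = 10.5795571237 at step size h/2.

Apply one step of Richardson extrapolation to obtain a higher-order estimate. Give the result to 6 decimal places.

Method order is 4; weight 2^4 = 16.
16*10.5795571237 = 169.2729139792; 169.2729139792 − 10.5365961065 = 158.7363178727
(16*10.5795571237 − 10.5365961065)/(16 − 1) = 10.5824211915
Gap between inputs: 4.296e-02; correction applied: +0.0028640678.

10.582421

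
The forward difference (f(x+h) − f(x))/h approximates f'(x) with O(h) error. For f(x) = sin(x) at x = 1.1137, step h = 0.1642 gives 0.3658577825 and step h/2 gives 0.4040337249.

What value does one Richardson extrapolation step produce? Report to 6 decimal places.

r = 1: numerator weight 2, denominator 1.
2^1*A(h/2) = 0.8080674498; minus A(h) gives 0.4422096673.
(2*0.4040337249 − 0.3658577825)/(2 − 1) = 0.4422096673
Shift from A(h/2): +0.0381759424.

0.442210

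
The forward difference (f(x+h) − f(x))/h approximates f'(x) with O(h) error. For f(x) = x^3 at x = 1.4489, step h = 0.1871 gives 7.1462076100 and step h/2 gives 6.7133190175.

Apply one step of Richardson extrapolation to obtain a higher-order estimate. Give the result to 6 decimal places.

6.280430

Method order is 1; weight 2^1 = 2.
Difference of the inputs: 6.7133190175 − 7.1462076100 = -0.4328885925
Correction (A(h/2) − A(h))/(2 − 1) = (-0.4328885925)/1 = -0.4328885925
R = A(h/2) + (A(h/2) − A(h))/1 = 6.7133190175 − 0.4328885925 = 6.2804304250
Correction |R − A(h/2)| = 4.329e-01; gap |A(h/2) − A(h)| = 4.329e-01.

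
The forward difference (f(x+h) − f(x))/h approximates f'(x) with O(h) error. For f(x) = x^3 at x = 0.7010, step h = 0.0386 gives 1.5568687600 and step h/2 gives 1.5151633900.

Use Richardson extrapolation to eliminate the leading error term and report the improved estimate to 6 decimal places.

Error is O(h^1); halving h shrinks it by 2^1 = 2.
Top: 2(1.5151633900) − (1.5568687600) = 1.4734580200
Divide by 2^1 − 1 = 1.
Extrapolated: 1.4734580200 / 1 = 1.4734580200
Gap between inputs: 4.171e-02; correction applied: −0.0417053700.

1.473458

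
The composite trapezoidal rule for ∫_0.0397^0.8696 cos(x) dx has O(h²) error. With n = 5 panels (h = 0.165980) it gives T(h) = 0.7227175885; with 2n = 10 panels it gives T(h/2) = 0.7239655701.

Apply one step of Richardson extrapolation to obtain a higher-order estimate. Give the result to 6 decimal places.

0.724382

Order 2 gives 2^r = 4 and 2^r − 1 = 3.
4*0.7239655701 − 0.7227175885 = 2.1731446919
Divide by 2^2 − 1 = 3.
Extrapolated: 2.1731446919 / 3 = 0.7243815640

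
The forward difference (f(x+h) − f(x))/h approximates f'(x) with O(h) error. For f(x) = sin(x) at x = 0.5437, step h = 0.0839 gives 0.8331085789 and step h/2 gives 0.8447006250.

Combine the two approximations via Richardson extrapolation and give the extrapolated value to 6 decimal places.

0.856293

r = 1, so 2^r = 2.
2^1 × A(h/2) = 1.6894012500; minus A(h) gives 0.8562926711.
(2 × 0.8447006250 − 0.8331085789)/(2 − 1) = 0.8562926711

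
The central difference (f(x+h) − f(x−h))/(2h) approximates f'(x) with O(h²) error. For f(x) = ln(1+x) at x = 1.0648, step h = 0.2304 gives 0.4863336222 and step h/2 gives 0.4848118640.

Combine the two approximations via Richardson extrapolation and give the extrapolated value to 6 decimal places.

0.484305

Method order is 2; weight 2^2 = 4.
Numerator 4·A(h/2) − A(h) = 4·0.4848118640 − 0.4863336222 = 1.4529138338
(4·0.4848118640 − 0.4863336222)/(4 − 1) = 0.4843046113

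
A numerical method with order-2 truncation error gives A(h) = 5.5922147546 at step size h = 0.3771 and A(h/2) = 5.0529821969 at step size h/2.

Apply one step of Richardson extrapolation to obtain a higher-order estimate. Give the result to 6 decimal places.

Method order is 2; weight 2^2 = 4.
2^2·A(h/2) = 20.2119287876; minus A(h) gives 14.6197140330.
(4·5.0529821969 − 5.5922147546)/(4 − 1) = 4.8732380110

4.873238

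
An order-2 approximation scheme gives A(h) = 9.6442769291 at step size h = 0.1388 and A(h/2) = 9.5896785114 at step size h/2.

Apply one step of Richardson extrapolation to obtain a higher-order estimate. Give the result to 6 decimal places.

9.571479

With r = 2 the leading error scales as h^2, so the weight is 2^2 = 4.
2^2 × A(h/2) = 38.3587140456; minus A(h) gives 28.7144371165.
Denominator 4 − 1 = 3.
28.7144371165 ÷ 3 = 9.5714790388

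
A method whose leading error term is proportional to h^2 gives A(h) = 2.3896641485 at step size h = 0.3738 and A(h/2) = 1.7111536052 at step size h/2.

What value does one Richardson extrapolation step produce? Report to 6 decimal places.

Method order is 2; weight 2^2 = 4.
4×1.7111536052 − 2.3896641485 = 4.4549502723
(4×1.7111536052 − 2.3896641485)/(4 − 1) = 1.4849834241

1.484983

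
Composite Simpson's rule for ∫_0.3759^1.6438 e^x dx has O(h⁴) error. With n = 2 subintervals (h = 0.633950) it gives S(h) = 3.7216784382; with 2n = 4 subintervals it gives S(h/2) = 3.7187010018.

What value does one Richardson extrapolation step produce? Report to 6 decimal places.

With r = 4 the leading error scales as h^4, so the weight is 2^4 = 16.
16×3.7187010018 = 59.4992160288; subtract 3.7216784382 → 55.7775375906
Extrapolated: 55.7775375906 / 15 = 3.7185025060
Correction |R − A(h/2)| = 1.985e-04; gap |A(h/2) − A(h)| = 2.977e-03.

3.718503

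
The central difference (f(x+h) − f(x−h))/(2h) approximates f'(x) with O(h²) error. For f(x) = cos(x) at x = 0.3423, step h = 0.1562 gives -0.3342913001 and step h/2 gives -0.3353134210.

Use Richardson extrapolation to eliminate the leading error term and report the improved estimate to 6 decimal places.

Error is O(h^2); halving h shrinks it by 2^2 = 4.
Weighted: (-1.3412536840) − (-0.3342913001) = -1.0069623839
Divide by 2^2 − 1 = 3.
R = (-1.0069623839)/3 = -0.3356541280
Shift from A(h/2): −0.0003407070.

-0.335654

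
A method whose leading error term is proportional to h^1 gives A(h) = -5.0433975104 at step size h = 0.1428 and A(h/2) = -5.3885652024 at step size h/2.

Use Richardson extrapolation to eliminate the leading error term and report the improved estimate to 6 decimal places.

-5.733733

Method order is 1; weight 2^1 = 2.
Top: 2(-5.3885652024) − (-5.0433975104) = -5.7337328944
R = (-5.7337328944)/1 = -5.7337328944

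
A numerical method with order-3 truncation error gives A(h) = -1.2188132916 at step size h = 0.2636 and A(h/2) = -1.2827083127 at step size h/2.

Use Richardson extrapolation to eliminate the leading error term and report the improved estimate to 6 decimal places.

-1.291836

r = 3, so 2^r = 8.
Weighted: (-10.2616665016) − (-1.2188132916) = -9.0428532100
(8*(-1.2827083127) − (-1.2188132916))/(8 − 1) = -1.2918361729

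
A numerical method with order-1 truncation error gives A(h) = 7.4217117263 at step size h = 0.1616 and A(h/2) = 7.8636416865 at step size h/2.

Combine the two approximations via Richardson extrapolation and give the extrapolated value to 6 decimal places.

8.305572

Error is O(h^1); halving h shrinks it by 2^1 = 2.
Difference of the inputs: 7.8636416865 − 7.4217117263 = 0.4419299602
Correction (A(h/2) − A(h))/(2 − 1) = 0.4419299602/1 = 0.4419299602
R = 7.8636416865 + 0.4419299602 = 8.3055716467
Shift from A(h/2): +0.4419299602.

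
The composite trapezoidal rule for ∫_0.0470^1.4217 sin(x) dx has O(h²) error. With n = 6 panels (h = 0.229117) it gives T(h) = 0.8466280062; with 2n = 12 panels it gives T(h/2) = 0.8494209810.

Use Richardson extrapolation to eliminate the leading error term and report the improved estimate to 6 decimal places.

0.850352

With r = 2 the leading error scales as h^2, so the weight is 2^2 = 4.
A(h/2) − A(h) = 0.8494209810 − 0.8466280062 = 0.0027929748
Correction (A(h/2) − A(h))/(4 − 1) = 0.0027929748/3 = 0.0009309916
R = A(h/2) + (A(h/2) − A(h))/3 = 0.8494209810 + 0.0009309916 = 0.8503519726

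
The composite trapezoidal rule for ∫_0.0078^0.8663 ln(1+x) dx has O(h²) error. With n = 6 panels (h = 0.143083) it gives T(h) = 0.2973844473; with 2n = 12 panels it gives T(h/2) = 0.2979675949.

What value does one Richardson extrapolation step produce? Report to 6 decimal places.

Order 2 gives 2^r = 4 and 2^r − 1 = 3.
Numerator 4 × A(h/2) − A(h) = 4 × 0.2979675949 − 0.2973844473 = 0.8944859323
Extrapolated: 0.8944859323 / 3 = 0.2981619774

0.298162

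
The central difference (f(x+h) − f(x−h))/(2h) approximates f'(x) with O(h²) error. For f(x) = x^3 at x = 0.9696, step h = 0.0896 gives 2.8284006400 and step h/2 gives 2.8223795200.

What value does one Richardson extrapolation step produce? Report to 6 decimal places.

2.820372

With r = 2 the leading error scales as h^2, so the weight is 2^2 = 4.
Difference of the inputs: 2.8223795200 − 2.8284006400 = -0.0060211200
Correction (A(h/2) − A(h))/(4 − 1) = (-0.0060211200)/3 = -0.0020070400
R = A(h/2) + (A(h/2) − A(h))/3 = 2.8223795200 − 0.0020070400 = 2.8203724800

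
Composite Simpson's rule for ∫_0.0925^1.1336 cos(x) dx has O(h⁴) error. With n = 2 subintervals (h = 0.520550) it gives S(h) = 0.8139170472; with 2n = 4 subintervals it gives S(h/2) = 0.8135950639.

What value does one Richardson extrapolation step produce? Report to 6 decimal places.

Error is O(h^4); halving h shrinks it by 2^4 = 16.
16*0.8135950639 − 0.8139170472 = 12.2036039752
Extrapolated: 12.2036039752 / 15 = 0.8135735983

0.813574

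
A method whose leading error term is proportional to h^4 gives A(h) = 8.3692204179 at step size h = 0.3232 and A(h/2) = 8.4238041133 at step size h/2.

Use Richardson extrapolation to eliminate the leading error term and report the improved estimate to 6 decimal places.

Method order is 4; weight 2^4 = 16.
16×8.4238041133 − 8.3692204179 = 126.4116453949
Divide by 2^4 − 1 = 15.
(16×8.4238041133 − 8.3692204179)/(16 − 1) = 8.4274430263

8.427443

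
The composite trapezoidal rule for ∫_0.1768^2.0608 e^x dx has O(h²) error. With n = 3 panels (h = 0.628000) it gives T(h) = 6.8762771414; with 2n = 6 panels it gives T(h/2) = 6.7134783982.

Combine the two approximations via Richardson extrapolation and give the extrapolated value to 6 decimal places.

The method has order 2: 2^2 = 4.
2^2 × A(h/2) = 26.8539135928; minus A(h) gives 19.9776364514.
Extrapolated: 19.9776364514 / 3 = 6.6592121505

6.659212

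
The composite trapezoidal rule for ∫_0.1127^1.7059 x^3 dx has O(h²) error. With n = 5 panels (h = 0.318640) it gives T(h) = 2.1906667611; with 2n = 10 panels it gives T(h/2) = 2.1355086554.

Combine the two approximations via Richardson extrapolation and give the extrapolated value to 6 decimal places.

Leading term ∝ h^2; use weight 4 = 2^2.
4*2.1355086554 = 8.5420346216; subtract 2.1906667611 → 6.3513678605
R = 6.3513678605/3 = 2.1171226202
Gap between inputs: 5.516e-02; correction applied: −0.0183860352.

2.117123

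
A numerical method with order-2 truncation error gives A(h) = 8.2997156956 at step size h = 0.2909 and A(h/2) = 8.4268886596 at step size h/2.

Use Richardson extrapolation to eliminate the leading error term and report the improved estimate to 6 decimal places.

8.469280

r = 2, so 2^r = 4.
Numerator 4 × A(h/2) − A(h) = 4 × 8.4268886596 − 8.2997156956 = 25.4078389428
25.4078389428 ÷ 3 = 8.4692796476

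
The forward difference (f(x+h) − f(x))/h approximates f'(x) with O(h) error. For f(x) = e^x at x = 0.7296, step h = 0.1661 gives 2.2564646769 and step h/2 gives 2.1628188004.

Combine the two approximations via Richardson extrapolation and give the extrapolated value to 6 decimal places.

2.069173

Method order is 1; weight 2^1 = 2.
2 × 2.1628188004 = 4.3256376008; 4.3256376008 − 2.2564646769 = 2.0691729239
2.0691729239 ÷ 1 = 2.0691729239
Gap between inputs: 9.365e-02; correction applied: −0.0936458765.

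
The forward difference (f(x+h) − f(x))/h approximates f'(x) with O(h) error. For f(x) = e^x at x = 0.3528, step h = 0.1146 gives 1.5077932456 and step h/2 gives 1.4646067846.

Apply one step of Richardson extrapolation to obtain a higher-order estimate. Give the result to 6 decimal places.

Leading term ∝ h^1; use weight 2 = 2^1.
2 × 1.4646067846 = 2.9292135692; 2.9292135692 − 1.5077932456 = 1.4214203236
1.4214203236 ÷ 1 = 1.4214203236

1.421420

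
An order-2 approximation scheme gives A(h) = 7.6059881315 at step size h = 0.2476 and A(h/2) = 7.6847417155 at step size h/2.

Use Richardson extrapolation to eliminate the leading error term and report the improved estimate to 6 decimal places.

7.710993

Method order is 2; weight 2^2 = 4.
Top: 4(7.6847417155) − (7.6059881315) = 23.1329787305
(4×7.6847417155 − 7.6059881315)/(4 − 1) = 7.7109929102
Shift from A(h/2): +0.0262511947.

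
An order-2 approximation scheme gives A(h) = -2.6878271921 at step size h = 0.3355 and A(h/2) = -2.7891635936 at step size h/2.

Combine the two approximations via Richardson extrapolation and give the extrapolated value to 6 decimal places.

-2.822942

Order 2 gives 2^r = 4 and 2^r − 1 = 3.
A(h/2) − A(h) = -2.7891635936 − (-2.6878271921) = -0.1013364015
Divide by 2^2 − 1 = 3: (-0.1013364015)/3 = -0.0337788005
R = -2.7891635936 − 0.0337788005 = -2.8229423941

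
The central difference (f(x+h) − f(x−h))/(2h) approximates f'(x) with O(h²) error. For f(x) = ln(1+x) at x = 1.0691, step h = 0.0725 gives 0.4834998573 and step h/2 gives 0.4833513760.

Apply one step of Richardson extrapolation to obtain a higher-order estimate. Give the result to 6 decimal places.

Error is O(h^2); halving h shrinks it by 2^2 = 4.
4*0.4833513760 = 1.9334055040; subtract 0.4834998573 → 1.4499056467
1.4499056467 ÷ 3 = 0.4833018822
Correction |R − A(h/2)| = 4.949e-05; gap |A(h/2) − A(h)| = 1.485e-04.

0.483302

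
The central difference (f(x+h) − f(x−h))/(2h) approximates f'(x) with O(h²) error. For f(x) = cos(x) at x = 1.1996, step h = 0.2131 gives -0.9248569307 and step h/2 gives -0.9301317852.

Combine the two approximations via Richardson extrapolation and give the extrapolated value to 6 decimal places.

-0.931890

Error is O(h^2); halving h shrinks it by 2^2 = 4.
Top: 4(-0.9301317852) − (-0.9248569307) = -2.7956702101
(-2.7956702101) ÷ 3 = -0.9318900700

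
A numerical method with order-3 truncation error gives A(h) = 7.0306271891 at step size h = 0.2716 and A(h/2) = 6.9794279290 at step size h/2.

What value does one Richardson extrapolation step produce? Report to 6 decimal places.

The method has order 3: 2^3 = 8.
Difference of the inputs: 6.9794279290 − 7.0306271891 = -0.0511992601
Correction (A(h/2) − A(h))/(8 − 1) = (-0.0511992601)/7 = -0.0073141800
R = A(h/2) + (A(h/2) − A(h))/7 = 6.9794279290 − 0.0073141800 = 6.9721137490

6.972114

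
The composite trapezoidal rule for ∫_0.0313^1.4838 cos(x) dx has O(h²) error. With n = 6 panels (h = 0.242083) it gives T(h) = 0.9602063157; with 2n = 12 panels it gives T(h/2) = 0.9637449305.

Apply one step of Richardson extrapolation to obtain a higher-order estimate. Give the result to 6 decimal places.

Order 2 gives 2^r = 4 and 2^r − 1 = 3.
4·0.9637449305 = 3.8549797220; 3.8549797220 − 0.9602063157 = 2.8947734063
2.8947734063 ÷ 3 = 0.9649244688
Gap between inputs: 3.539e-03; correction applied: +0.0011795383.

0.964924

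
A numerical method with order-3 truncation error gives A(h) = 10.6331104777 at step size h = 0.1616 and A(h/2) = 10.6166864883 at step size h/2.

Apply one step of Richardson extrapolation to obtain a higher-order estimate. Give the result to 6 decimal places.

10.614340

r = 3: numerator weight 8, denominator 7.
Numerator 8 × A(h/2) − A(h) = 8 × 10.6166864883 − 10.6331104777 = 74.3003814287
Denominator 8 − 1 = 7.
74.3003814287 ÷ 7 = 10.6143402041
Correction |R − A(h/2)| = 2.346e-03; gap |A(h/2) − A(h)| = 1.642e-02.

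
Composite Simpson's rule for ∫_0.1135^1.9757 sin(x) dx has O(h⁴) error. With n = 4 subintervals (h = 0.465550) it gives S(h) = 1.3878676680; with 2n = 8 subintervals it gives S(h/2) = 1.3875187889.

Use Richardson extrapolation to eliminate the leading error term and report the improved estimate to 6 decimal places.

Leading term ∝ h^4; use weight 16 = 2^4.
Numerator 16*A(h/2) − A(h) = 16*1.3875187889 − 1.3878676680 = 20.8124329544
Extrapolated: 20.8124329544 / 15 = 1.3874955303

1.387496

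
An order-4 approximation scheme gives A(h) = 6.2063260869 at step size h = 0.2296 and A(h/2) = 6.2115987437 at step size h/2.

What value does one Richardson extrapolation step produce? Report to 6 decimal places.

With r = 4 the leading error scales as h^4, so the weight is 2^4 = 16.
Numerator 16×A(h/2) − A(h) = 16×6.2115987437 − 6.2063260869 = 93.1792538123
93.1792538123 ÷ 15 = 6.2119502542

6.211950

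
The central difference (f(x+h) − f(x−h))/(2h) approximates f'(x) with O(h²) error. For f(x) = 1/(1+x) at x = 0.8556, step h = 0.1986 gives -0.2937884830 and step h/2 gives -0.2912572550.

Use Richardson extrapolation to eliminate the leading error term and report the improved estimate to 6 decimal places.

Order 2 gives 2^r = 4 and 2^r − 1 = 3.
Numerator 4×A(h/2) − A(h) = 4×(-0.2912572550) − (-0.2937884830) = -0.8712405370
Divide by 2^2 − 1 = 3.
R = (-0.8712405370)/3 = -0.2904135123

-0.290414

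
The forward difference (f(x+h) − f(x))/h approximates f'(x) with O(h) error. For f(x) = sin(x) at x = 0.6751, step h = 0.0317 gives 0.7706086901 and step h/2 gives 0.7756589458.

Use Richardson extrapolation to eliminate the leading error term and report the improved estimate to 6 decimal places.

r = 1: numerator weight 2, denominator 1.
2×0.7756589458 − 0.7706086901 = 0.7807092015
Denominator 2 − 1 = 1.
(2×0.7756589458 − 0.7706086901)/(2 − 1) = 0.7807092015
Shift from A(h/2): +0.0050502557.

0.780709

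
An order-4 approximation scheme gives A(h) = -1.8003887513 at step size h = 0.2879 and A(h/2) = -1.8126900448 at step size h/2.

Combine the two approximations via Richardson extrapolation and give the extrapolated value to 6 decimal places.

-1.813510

Error is O(h^4); halving h shrinks it by 2^4 = 16.
Difference of the inputs: -1.8126900448 − (-1.8003887513) = -0.0123012935
Correction (A(h/2) − A(h))/(16 − 1) = (-0.0123012935)/15 = -0.0008200862
R = A(h/2) + (A(h/2) − A(h))/15 = -1.8126900448 − 0.0008200862 = -1.8135101310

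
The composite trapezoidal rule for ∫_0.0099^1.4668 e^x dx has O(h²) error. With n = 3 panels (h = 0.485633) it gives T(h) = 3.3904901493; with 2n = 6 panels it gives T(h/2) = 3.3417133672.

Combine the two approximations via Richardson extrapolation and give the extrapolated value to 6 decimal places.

3.325454

With r = 2 the leading error scales as h^2, so the weight is 2^2 = 4.
Top: 4(3.3417133672) − (3.3904901493) = 9.9763633195
9.9763633195 ÷ 3 = 3.3254544398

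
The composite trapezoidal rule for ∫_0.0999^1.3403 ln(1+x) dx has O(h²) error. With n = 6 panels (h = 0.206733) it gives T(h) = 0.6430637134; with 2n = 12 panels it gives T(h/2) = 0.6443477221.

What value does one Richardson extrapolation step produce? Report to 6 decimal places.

Order 2 gives 2^r = 4 and 2^r − 1 = 3.
4*0.6443477221 = 2.5773908884; subtract 0.6430637134 → 1.9343271750
(4*0.6443477221 − 0.6430637134)/(4 − 1) = 0.6447757250
Shift from A(h/2): +0.0004280029.

0.644776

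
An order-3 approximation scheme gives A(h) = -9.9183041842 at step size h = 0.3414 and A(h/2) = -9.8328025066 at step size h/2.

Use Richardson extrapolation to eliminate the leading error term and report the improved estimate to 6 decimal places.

-9.820588

Error is O(h^3); halving h shrinks it by 2^3 = 8.
Top: 8(-9.8328025066) − (-9.9183041842) = -68.7441158686
(8×(-9.8328025066) − (-9.9183041842))/(8 − 1) = -9.8205879812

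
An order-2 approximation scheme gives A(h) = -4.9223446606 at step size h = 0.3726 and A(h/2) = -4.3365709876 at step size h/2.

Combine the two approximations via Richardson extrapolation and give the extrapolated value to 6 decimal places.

Leading term ∝ h^2; use weight 4 = 2^2.
Numerator 4·A(h/2) − A(h) = 4·(-4.3365709876) − (-4.9223446606) = -12.4239392898
Divide by 2^2 − 1 = 3.
(4·(-4.3365709876) − (-4.9223446606))/(4 − 1) = -4.1413130966
Gap between inputs: 5.858e-01; correction applied: +0.1952578910.

-4.141313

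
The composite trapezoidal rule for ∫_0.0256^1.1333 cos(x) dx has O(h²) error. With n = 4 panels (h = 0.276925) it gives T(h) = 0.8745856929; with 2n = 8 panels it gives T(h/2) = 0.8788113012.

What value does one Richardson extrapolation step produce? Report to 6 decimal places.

0.880220

The method has order 2: 2^2 = 4.
4 × 0.8788113012 = 3.5152452048; subtract 0.8745856929 → 2.6406595119
Divide by 2^2 − 1 = 3.
R = 2.6406595119/3 = 0.8802198373
Correction |R − A(h/2)| = 1.409e-03; gap |A(h/2) − A(h)| = 4.226e-03.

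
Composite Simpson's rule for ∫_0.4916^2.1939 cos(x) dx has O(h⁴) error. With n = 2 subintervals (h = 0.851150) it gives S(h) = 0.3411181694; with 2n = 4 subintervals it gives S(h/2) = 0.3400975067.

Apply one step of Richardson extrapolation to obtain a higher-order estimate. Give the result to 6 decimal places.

Leading term ∝ h^4; use weight 16 = 2^4.
Top: 16(0.3400975067) − (0.3411181694) = 5.1004419378
5.1004419378 ÷ 15 = 0.3400294625

0.340029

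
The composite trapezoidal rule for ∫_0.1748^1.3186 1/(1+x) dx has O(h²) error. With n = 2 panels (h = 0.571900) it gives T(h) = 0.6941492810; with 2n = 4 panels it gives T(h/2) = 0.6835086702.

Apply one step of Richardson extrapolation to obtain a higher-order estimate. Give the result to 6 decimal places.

0.679962

r = 2: numerator weight 4, denominator 3.
4×0.6835086702 = 2.7340346808; subtract 0.6941492810 → 2.0398853998
Divide by 2^2 − 1 = 3.
2.0398853998 ÷ 3 = 0.6799617999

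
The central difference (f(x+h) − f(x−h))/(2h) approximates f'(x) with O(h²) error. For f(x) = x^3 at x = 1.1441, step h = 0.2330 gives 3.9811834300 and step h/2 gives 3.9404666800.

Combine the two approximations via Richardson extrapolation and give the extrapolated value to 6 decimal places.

3.926894

r = 2: numerator weight 4, denominator 3.
Numerator 4×A(h/2) − A(h) = 4×3.9404666800 − 3.9811834300 = 11.7806832900
Divide by 2^2 − 1 = 3.
R = 11.7806832900/3 = 3.9268944300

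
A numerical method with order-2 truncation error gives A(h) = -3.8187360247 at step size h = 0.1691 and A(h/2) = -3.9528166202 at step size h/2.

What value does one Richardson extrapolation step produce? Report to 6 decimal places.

Error is O(h^2); halving h shrinks it by 2^2 = 4.
Weighted: (-15.8112664808) − (-3.8187360247) = -11.9925304561
Denominator 4 − 1 = 3.
R = (-11.9925304561)/3 = -3.9975101520

-3.997510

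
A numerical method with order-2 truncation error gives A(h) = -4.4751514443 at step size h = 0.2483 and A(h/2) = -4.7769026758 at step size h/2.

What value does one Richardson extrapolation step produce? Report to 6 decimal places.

-4.877486

With r = 2 the leading error scales as h^2, so the weight is 2^2 = 4.
Weighted: (-19.1076107032) − (-4.4751514443) = -14.6324592589
Denominator 4 − 1 = 3.
Extrapolated: (-14.6324592589) / 3 = -4.8774864196
Gap between inputs: 3.018e-01; correction applied: −0.1005837438.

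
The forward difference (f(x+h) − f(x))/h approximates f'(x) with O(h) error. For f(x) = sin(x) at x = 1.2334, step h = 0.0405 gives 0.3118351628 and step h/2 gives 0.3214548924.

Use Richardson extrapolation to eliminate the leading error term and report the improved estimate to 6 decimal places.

0.331075

r = 1: numerator weight 2, denominator 1.
2^1 × A(h/2) = 0.6429097848; minus A(h) gives 0.3310746220.
Divide by 2^1 − 1 = 1.
Extrapolated: 0.3310746220 / 1 = 0.3310746220
Shift from A(h/2): +0.0096197296.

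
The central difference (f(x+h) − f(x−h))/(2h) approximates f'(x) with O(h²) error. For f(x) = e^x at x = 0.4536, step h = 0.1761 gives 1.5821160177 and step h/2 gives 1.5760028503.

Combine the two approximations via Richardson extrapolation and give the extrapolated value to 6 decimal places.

1.573965

With r = 2 the leading error scales as h^2, so the weight is 2^2 = 4.
Top: 4(1.5760028503) − (1.5821160177) = 4.7218953835
Denominator 4 − 1 = 3.
4.7218953835 ÷ 3 = 1.5739651278
Shift from A(h/2): −0.0020377225.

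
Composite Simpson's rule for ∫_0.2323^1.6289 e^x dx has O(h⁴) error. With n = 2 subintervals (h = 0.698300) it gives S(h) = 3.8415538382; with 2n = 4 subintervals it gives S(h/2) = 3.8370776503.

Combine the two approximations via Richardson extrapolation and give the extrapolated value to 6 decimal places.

Leading term ∝ h^4; use weight 16 = 2^4.
A(h/2) − A(h) = 3.8370776503 − 3.8415538382 = -0.0044761879
Correction (A(h/2) − A(h))/(16 − 1) = (-0.0044761879)/15 = -0.0002984125
R = A(h/2) + (A(h/2) − A(h))/15 = 3.8370776503 − 0.0002984125 = 3.8367792378

3.836779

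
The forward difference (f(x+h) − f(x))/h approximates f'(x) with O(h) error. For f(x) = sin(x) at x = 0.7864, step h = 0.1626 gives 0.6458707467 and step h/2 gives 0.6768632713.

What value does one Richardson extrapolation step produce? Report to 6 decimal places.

0.707856

Order 1 gives 2^r = 2 and 2^r − 1 = 1.
Difference of the inputs: 0.6768632713 − 0.6458707467 = 0.0309925246
Correction (A(h/2) − A(h))/(2 − 1) = 0.0309925246/1 = 0.0309925246
R = A(h/2) + (A(h/2) − A(h))/1 = 0.6768632713 + 0.0309925246 = 0.7078557959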